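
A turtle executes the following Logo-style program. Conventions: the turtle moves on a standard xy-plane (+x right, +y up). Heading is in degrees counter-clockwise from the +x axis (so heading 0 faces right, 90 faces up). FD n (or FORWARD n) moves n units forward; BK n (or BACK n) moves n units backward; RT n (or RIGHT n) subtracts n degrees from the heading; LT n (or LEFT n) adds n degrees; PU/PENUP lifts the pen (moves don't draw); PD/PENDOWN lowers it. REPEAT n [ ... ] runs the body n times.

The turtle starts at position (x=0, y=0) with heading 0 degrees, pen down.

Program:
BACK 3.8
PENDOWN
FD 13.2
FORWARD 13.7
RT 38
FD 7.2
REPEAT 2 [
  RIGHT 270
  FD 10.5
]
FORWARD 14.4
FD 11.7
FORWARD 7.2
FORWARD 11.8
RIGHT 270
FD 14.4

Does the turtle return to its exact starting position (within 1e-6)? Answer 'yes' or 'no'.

Answer: no

Derivation:
Executing turtle program step by step:
Start: pos=(0,0), heading=0, pen down
BK 3.8: (0,0) -> (-3.8,0) [heading=0, draw]
PD: pen down
FD 13.2: (-3.8,0) -> (9.4,0) [heading=0, draw]
FD 13.7: (9.4,0) -> (23.1,0) [heading=0, draw]
RT 38: heading 0 -> 322
FD 7.2: (23.1,0) -> (28.774,-4.433) [heading=322, draw]
REPEAT 2 [
  -- iteration 1/2 --
  RT 270: heading 322 -> 52
  FD 10.5: (28.774,-4.433) -> (35.238,3.841) [heading=52, draw]
  -- iteration 2/2 --
  RT 270: heading 52 -> 142
  FD 10.5: (35.238,3.841) -> (26.964,10.306) [heading=142, draw]
]
FD 14.4: (26.964,10.306) -> (15.617,19.171) [heading=142, draw]
FD 11.7: (15.617,19.171) -> (6.397,26.375) [heading=142, draw]
FD 7.2: (6.397,26.375) -> (0.723,30.807) [heading=142, draw]
FD 11.8: (0.723,30.807) -> (-8.575,38.072) [heading=142, draw]
RT 270: heading 142 -> 232
FD 14.4: (-8.575,38.072) -> (-17.441,26.725) [heading=232, draw]
Final: pos=(-17.441,26.725), heading=232, 11 segment(s) drawn

Start position: (0, 0)
Final position: (-17.441, 26.725)
Distance = 31.912; >= 1e-6 -> NOT closed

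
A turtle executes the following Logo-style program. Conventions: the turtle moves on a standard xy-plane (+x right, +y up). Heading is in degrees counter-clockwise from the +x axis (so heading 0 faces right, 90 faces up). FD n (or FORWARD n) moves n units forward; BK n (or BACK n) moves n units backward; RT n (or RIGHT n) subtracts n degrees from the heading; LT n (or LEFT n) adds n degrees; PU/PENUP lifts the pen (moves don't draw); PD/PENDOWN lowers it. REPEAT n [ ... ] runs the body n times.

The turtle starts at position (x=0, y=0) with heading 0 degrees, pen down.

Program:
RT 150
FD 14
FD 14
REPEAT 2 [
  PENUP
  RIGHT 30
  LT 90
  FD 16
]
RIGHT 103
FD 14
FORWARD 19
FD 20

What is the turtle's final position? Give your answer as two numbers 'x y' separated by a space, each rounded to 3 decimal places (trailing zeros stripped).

Answer: -46.538 -76.762

Derivation:
Executing turtle program step by step:
Start: pos=(0,0), heading=0, pen down
RT 150: heading 0 -> 210
FD 14: (0,0) -> (-12.124,-7) [heading=210, draw]
FD 14: (-12.124,-7) -> (-24.249,-14) [heading=210, draw]
REPEAT 2 [
  -- iteration 1/2 --
  PU: pen up
  RT 30: heading 210 -> 180
  LT 90: heading 180 -> 270
  FD 16: (-24.249,-14) -> (-24.249,-30) [heading=270, move]
  -- iteration 2/2 --
  PU: pen up
  RT 30: heading 270 -> 240
  LT 90: heading 240 -> 330
  FD 16: (-24.249,-30) -> (-10.392,-38) [heading=330, move]
]
RT 103: heading 330 -> 227
FD 14: (-10.392,-38) -> (-19.94,-48.239) [heading=227, move]
FD 19: (-19.94,-48.239) -> (-32.898,-62.135) [heading=227, move]
FD 20: (-32.898,-62.135) -> (-46.538,-76.762) [heading=227, move]
Final: pos=(-46.538,-76.762), heading=227, 2 segment(s) drawn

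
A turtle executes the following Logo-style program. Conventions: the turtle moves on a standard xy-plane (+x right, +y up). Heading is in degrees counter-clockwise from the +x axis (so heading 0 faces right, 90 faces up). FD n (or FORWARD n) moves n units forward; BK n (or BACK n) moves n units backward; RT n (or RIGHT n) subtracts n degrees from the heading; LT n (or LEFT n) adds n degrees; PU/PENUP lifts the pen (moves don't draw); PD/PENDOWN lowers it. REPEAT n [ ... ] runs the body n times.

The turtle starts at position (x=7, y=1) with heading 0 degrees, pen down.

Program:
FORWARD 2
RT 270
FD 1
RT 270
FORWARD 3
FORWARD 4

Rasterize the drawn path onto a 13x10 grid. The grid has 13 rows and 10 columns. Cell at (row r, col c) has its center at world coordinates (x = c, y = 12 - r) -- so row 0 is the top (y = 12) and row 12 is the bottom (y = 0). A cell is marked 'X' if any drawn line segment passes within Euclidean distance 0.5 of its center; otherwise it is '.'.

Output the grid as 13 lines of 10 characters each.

Answer: ..........
..........
..........
..........
..........
..........
..........
..........
..........
..........
..XXXXXXXX
.......XXX
..........

Derivation:
Segment 0: (7,1) -> (9,1)
Segment 1: (9,1) -> (9,2)
Segment 2: (9,2) -> (6,2)
Segment 3: (6,2) -> (2,2)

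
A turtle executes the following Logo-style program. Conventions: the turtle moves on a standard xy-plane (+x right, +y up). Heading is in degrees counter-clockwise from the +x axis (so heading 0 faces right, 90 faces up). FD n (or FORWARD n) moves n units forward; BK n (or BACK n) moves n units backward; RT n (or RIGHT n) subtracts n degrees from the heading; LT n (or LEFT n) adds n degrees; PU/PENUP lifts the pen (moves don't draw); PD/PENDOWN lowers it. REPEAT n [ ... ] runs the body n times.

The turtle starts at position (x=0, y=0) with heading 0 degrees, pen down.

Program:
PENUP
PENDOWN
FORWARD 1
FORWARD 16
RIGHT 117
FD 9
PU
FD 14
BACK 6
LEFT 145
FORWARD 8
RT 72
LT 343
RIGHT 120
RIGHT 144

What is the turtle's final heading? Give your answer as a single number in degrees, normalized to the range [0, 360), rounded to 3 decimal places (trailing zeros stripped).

Answer: 35

Derivation:
Executing turtle program step by step:
Start: pos=(0,0), heading=0, pen down
PU: pen up
PD: pen down
FD 1: (0,0) -> (1,0) [heading=0, draw]
FD 16: (1,0) -> (17,0) [heading=0, draw]
RT 117: heading 0 -> 243
FD 9: (17,0) -> (12.914,-8.019) [heading=243, draw]
PU: pen up
FD 14: (12.914,-8.019) -> (6.558,-20.493) [heading=243, move]
BK 6: (6.558,-20.493) -> (9.282,-15.147) [heading=243, move]
LT 145: heading 243 -> 28
FD 8: (9.282,-15.147) -> (16.346,-11.391) [heading=28, move]
RT 72: heading 28 -> 316
LT 343: heading 316 -> 299
RT 120: heading 299 -> 179
RT 144: heading 179 -> 35
Final: pos=(16.346,-11.391), heading=35, 3 segment(s) drawn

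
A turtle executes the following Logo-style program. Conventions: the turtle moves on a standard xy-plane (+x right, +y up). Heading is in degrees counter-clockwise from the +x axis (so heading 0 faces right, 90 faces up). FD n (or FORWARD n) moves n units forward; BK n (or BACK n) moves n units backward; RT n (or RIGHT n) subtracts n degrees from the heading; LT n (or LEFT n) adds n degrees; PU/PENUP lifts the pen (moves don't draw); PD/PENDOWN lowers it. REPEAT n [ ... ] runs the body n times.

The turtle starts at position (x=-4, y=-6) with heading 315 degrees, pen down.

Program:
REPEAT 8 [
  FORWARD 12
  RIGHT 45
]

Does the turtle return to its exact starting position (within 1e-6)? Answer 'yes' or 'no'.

Executing turtle program step by step:
Start: pos=(-4,-6), heading=315, pen down
REPEAT 8 [
  -- iteration 1/8 --
  FD 12: (-4,-6) -> (4.485,-14.485) [heading=315, draw]
  RT 45: heading 315 -> 270
  -- iteration 2/8 --
  FD 12: (4.485,-14.485) -> (4.485,-26.485) [heading=270, draw]
  RT 45: heading 270 -> 225
  -- iteration 3/8 --
  FD 12: (4.485,-26.485) -> (-4,-34.971) [heading=225, draw]
  RT 45: heading 225 -> 180
  -- iteration 4/8 --
  FD 12: (-4,-34.971) -> (-16,-34.971) [heading=180, draw]
  RT 45: heading 180 -> 135
  -- iteration 5/8 --
  FD 12: (-16,-34.971) -> (-24.485,-26.485) [heading=135, draw]
  RT 45: heading 135 -> 90
  -- iteration 6/8 --
  FD 12: (-24.485,-26.485) -> (-24.485,-14.485) [heading=90, draw]
  RT 45: heading 90 -> 45
  -- iteration 7/8 --
  FD 12: (-24.485,-14.485) -> (-16,-6) [heading=45, draw]
  RT 45: heading 45 -> 0
  -- iteration 8/8 --
  FD 12: (-16,-6) -> (-4,-6) [heading=0, draw]
  RT 45: heading 0 -> 315
]
Final: pos=(-4,-6), heading=315, 8 segment(s) drawn

Start position: (-4, -6)
Final position: (-4, -6)
Distance = 0; < 1e-6 -> CLOSED

Answer: yes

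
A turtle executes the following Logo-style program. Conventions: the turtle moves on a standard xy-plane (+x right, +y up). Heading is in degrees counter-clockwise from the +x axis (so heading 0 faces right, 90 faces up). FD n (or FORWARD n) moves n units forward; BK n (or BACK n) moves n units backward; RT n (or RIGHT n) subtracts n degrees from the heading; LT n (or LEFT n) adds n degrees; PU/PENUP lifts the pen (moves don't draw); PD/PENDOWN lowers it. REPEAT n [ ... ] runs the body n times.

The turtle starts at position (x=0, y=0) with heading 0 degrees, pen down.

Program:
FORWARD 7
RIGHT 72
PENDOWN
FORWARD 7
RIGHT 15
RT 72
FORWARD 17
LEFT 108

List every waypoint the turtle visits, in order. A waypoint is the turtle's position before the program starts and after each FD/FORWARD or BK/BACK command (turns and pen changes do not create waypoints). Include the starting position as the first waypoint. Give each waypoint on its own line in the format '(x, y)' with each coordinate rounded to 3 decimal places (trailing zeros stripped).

Answer: (0, 0)
(7, 0)
(9.163, -6.657)
(-6.708, -12.75)

Derivation:
Executing turtle program step by step:
Start: pos=(0,0), heading=0, pen down
FD 7: (0,0) -> (7,0) [heading=0, draw]
RT 72: heading 0 -> 288
PD: pen down
FD 7: (7,0) -> (9.163,-6.657) [heading=288, draw]
RT 15: heading 288 -> 273
RT 72: heading 273 -> 201
FD 17: (9.163,-6.657) -> (-6.708,-12.75) [heading=201, draw]
LT 108: heading 201 -> 309
Final: pos=(-6.708,-12.75), heading=309, 3 segment(s) drawn
Waypoints (4 total):
(0, 0)
(7, 0)
(9.163, -6.657)
(-6.708, -12.75)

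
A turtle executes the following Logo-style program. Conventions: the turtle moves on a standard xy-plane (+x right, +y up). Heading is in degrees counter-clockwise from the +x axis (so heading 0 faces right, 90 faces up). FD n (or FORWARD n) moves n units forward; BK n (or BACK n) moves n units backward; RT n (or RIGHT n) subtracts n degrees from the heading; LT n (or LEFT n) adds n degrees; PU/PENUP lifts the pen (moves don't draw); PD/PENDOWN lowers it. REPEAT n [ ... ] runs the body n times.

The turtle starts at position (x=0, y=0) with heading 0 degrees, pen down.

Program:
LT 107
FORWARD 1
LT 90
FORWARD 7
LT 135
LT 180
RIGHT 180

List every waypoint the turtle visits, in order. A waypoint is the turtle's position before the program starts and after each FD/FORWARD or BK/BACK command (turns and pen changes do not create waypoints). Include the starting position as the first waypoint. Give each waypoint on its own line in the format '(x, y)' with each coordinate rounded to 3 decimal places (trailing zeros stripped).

Answer: (0, 0)
(-0.292, 0.956)
(-6.987, -1.09)

Derivation:
Executing turtle program step by step:
Start: pos=(0,0), heading=0, pen down
LT 107: heading 0 -> 107
FD 1: (0,0) -> (-0.292,0.956) [heading=107, draw]
LT 90: heading 107 -> 197
FD 7: (-0.292,0.956) -> (-6.987,-1.09) [heading=197, draw]
LT 135: heading 197 -> 332
LT 180: heading 332 -> 152
RT 180: heading 152 -> 332
Final: pos=(-6.987,-1.09), heading=332, 2 segment(s) drawn
Waypoints (3 total):
(0, 0)
(-0.292, 0.956)
(-6.987, -1.09)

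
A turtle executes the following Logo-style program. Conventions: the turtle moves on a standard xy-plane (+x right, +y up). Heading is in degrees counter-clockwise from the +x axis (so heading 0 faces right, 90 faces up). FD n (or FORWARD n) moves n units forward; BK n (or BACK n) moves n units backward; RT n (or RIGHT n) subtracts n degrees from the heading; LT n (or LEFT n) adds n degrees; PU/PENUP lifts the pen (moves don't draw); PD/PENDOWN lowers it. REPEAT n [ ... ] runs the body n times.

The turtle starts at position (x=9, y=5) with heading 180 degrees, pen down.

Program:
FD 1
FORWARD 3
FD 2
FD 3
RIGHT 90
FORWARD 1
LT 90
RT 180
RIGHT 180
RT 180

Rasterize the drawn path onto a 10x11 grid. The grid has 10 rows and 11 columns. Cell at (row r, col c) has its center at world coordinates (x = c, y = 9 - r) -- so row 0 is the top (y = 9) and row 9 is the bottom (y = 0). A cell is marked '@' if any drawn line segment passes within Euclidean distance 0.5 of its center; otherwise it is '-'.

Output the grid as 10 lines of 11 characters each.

Segment 0: (9,5) -> (8,5)
Segment 1: (8,5) -> (5,5)
Segment 2: (5,5) -> (3,5)
Segment 3: (3,5) -> (0,5)
Segment 4: (0,5) -> (0,6)

Answer: -----------
-----------
-----------
@----------
@@@@@@@@@@-
-----------
-----------
-----------
-----------
-----------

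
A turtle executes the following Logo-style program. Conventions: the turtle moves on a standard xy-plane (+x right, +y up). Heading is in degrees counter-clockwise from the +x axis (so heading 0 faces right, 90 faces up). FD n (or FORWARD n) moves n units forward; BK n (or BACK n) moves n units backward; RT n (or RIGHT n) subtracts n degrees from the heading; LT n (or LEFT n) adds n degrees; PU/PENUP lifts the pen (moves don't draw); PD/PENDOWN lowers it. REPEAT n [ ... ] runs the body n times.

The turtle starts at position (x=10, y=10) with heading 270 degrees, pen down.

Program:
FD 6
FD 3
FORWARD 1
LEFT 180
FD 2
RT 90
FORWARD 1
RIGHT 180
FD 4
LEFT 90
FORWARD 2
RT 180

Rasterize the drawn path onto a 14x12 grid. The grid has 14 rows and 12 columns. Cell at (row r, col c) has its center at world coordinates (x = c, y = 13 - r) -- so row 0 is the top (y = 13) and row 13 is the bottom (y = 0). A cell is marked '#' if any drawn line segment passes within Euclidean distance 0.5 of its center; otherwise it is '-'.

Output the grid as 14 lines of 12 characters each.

Segment 0: (10,10) -> (10,4)
Segment 1: (10,4) -> (10,1)
Segment 2: (10,1) -> (10,0)
Segment 3: (10,0) -> (10,2)
Segment 4: (10,2) -> (11,2)
Segment 5: (11,2) -> (7,2)
Segment 6: (7,2) -> (7,0)

Answer: ------------
------------
------------
----------#-
----------#-
----------#-
----------#-
----------#-
----------#-
----------#-
----------#-
-------#####
-------#--#-
-------#--#-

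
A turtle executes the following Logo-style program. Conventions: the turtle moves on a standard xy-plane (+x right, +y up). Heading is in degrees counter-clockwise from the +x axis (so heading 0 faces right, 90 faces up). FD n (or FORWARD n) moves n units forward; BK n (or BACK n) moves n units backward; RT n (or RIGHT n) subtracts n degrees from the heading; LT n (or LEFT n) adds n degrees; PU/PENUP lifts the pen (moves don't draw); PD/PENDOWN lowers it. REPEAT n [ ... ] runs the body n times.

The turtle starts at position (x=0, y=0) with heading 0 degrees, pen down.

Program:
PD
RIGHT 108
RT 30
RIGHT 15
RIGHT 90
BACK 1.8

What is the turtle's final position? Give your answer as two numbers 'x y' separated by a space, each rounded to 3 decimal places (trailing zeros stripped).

Answer: 0.817 -1.604

Derivation:
Executing turtle program step by step:
Start: pos=(0,0), heading=0, pen down
PD: pen down
RT 108: heading 0 -> 252
RT 30: heading 252 -> 222
RT 15: heading 222 -> 207
RT 90: heading 207 -> 117
BK 1.8: (0,0) -> (0.817,-1.604) [heading=117, draw]
Final: pos=(0.817,-1.604), heading=117, 1 segment(s) drawn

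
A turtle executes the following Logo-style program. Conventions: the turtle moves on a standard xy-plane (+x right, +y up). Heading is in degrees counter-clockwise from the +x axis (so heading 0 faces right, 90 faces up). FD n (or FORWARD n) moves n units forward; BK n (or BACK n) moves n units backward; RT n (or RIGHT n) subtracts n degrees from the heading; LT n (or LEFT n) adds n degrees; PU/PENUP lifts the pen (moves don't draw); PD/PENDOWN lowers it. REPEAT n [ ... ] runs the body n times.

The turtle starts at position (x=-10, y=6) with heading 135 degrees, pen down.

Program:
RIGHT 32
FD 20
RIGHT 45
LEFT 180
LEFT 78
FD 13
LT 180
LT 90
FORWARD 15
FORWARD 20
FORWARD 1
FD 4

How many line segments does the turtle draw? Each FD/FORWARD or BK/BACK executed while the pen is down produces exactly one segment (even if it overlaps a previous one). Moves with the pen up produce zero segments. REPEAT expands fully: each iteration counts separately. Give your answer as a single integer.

Answer: 6

Derivation:
Executing turtle program step by step:
Start: pos=(-10,6), heading=135, pen down
RT 32: heading 135 -> 103
FD 20: (-10,6) -> (-14.499,25.487) [heading=103, draw]
RT 45: heading 103 -> 58
LT 180: heading 58 -> 238
LT 78: heading 238 -> 316
FD 13: (-14.499,25.487) -> (-5.148,16.457) [heading=316, draw]
LT 180: heading 316 -> 136
LT 90: heading 136 -> 226
FD 15: (-5.148,16.457) -> (-15.567,5.667) [heading=226, draw]
FD 20: (-15.567,5.667) -> (-29.461,-8.72) [heading=226, draw]
FD 1: (-29.461,-8.72) -> (-30.155,-9.439) [heading=226, draw]
FD 4: (-30.155,-9.439) -> (-32.934,-12.317) [heading=226, draw]
Final: pos=(-32.934,-12.317), heading=226, 6 segment(s) drawn
Segments drawn: 6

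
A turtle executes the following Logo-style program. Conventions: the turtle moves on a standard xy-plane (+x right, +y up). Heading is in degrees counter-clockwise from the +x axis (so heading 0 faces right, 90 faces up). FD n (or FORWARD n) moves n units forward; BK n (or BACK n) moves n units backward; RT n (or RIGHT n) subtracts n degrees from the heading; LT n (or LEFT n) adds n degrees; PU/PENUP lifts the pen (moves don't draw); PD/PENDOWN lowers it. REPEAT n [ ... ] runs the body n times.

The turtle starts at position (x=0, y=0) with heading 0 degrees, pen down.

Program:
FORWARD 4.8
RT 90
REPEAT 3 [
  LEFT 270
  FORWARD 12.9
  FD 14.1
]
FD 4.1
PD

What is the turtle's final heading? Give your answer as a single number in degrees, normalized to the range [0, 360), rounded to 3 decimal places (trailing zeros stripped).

Executing turtle program step by step:
Start: pos=(0,0), heading=0, pen down
FD 4.8: (0,0) -> (4.8,0) [heading=0, draw]
RT 90: heading 0 -> 270
REPEAT 3 [
  -- iteration 1/3 --
  LT 270: heading 270 -> 180
  FD 12.9: (4.8,0) -> (-8.1,0) [heading=180, draw]
  FD 14.1: (-8.1,0) -> (-22.2,0) [heading=180, draw]
  -- iteration 2/3 --
  LT 270: heading 180 -> 90
  FD 12.9: (-22.2,0) -> (-22.2,12.9) [heading=90, draw]
  FD 14.1: (-22.2,12.9) -> (-22.2,27) [heading=90, draw]
  -- iteration 3/3 --
  LT 270: heading 90 -> 0
  FD 12.9: (-22.2,27) -> (-9.3,27) [heading=0, draw]
  FD 14.1: (-9.3,27) -> (4.8,27) [heading=0, draw]
]
FD 4.1: (4.8,27) -> (8.9,27) [heading=0, draw]
PD: pen down
Final: pos=(8.9,27), heading=0, 8 segment(s) drawn

Answer: 0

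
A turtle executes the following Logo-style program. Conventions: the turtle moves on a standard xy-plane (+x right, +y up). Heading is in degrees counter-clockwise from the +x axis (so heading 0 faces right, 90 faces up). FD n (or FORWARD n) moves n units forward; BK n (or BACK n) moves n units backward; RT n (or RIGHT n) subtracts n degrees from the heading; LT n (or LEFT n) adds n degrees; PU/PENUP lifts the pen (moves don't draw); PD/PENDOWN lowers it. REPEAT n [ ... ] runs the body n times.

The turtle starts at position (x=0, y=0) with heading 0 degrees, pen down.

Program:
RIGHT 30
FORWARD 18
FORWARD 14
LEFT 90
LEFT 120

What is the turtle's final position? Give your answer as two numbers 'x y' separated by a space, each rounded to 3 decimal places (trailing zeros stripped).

Answer: 27.713 -16

Derivation:
Executing turtle program step by step:
Start: pos=(0,0), heading=0, pen down
RT 30: heading 0 -> 330
FD 18: (0,0) -> (15.588,-9) [heading=330, draw]
FD 14: (15.588,-9) -> (27.713,-16) [heading=330, draw]
LT 90: heading 330 -> 60
LT 120: heading 60 -> 180
Final: pos=(27.713,-16), heading=180, 2 segment(s) drawn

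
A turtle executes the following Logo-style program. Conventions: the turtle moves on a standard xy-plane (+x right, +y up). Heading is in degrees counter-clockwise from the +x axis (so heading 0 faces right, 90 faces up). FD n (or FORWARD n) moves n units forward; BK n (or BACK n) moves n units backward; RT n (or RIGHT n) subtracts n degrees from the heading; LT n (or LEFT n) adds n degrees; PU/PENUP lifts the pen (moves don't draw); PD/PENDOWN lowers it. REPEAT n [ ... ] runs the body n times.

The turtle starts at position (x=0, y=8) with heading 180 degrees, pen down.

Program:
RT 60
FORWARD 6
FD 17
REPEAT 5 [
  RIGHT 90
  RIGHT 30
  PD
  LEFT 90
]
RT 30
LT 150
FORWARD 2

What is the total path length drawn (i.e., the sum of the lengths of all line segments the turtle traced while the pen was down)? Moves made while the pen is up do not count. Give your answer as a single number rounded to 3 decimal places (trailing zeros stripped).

Answer: 25

Derivation:
Executing turtle program step by step:
Start: pos=(0,8), heading=180, pen down
RT 60: heading 180 -> 120
FD 6: (0,8) -> (-3,13.196) [heading=120, draw]
FD 17: (-3,13.196) -> (-11.5,27.919) [heading=120, draw]
REPEAT 5 [
  -- iteration 1/5 --
  RT 90: heading 120 -> 30
  RT 30: heading 30 -> 0
  PD: pen down
  LT 90: heading 0 -> 90
  -- iteration 2/5 --
  RT 90: heading 90 -> 0
  RT 30: heading 0 -> 330
  PD: pen down
  LT 90: heading 330 -> 60
  -- iteration 3/5 --
  RT 90: heading 60 -> 330
  RT 30: heading 330 -> 300
  PD: pen down
  LT 90: heading 300 -> 30
  -- iteration 4/5 --
  RT 90: heading 30 -> 300
  RT 30: heading 300 -> 270
  PD: pen down
  LT 90: heading 270 -> 0
  -- iteration 5/5 --
  RT 90: heading 0 -> 270
  RT 30: heading 270 -> 240
  PD: pen down
  LT 90: heading 240 -> 330
]
RT 30: heading 330 -> 300
LT 150: heading 300 -> 90
FD 2: (-11.5,27.919) -> (-11.5,29.919) [heading=90, draw]
Final: pos=(-11.5,29.919), heading=90, 3 segment(s) drawn

Segment lengths:
  seg 1: (0,8) -> (-3,13.196), length = 6
  seg 2: (-3,13.196) -> (-11.5,27.919), length = 17
  seg 3: (-11.5,27.919) -> (-11.5,29.919), length = 2
Total = 25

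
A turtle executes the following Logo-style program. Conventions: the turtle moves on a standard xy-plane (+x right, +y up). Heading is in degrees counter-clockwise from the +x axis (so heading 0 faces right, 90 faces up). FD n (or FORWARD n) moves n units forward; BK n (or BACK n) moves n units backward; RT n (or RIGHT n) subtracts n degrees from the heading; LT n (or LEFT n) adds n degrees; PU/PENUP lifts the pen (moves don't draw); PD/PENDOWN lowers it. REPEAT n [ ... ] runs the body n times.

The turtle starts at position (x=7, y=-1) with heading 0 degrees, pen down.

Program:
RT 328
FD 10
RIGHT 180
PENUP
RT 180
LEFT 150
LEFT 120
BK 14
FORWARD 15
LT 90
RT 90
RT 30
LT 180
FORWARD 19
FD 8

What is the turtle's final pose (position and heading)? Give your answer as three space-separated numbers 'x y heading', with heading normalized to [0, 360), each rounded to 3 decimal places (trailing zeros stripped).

Answer: 15.068 30.435 92

Derivation:
Executing turtle program step by step:
Start: pos=(7,-1), heading=0, pen down
RT 328: heading 0 -> 32
FD 10: (7,-1) -> (15.48,4.299) [heading=32, draw]
RT 180: heading 32 -> 212
PU: pen up
RT 180: heading 212 -> 32
LT 150: heading 32 -> 182
LT 120: heading 182 -> 302
BK 14: (15.48,4.299) -> (8.062,16.172) [heading=302, move]
FD 15: (8.062,16.172) -> (16.01,3.451) [heading=302, move]
LT 90: heading 302 -> 32
RT 90: heading 32 -> 302
RT 30: heading 302 -> 272
LT 180: heading 272 -> 92
FD 19: (16.01,3.451) -> (15.347,22.44) [heading=92, move]
FD 8: (15.347,22.44) -> (15.068,30.435) [heading=92, move]
Final: pos=(15.068,30.435), heading=92, 1 segment(s) drawn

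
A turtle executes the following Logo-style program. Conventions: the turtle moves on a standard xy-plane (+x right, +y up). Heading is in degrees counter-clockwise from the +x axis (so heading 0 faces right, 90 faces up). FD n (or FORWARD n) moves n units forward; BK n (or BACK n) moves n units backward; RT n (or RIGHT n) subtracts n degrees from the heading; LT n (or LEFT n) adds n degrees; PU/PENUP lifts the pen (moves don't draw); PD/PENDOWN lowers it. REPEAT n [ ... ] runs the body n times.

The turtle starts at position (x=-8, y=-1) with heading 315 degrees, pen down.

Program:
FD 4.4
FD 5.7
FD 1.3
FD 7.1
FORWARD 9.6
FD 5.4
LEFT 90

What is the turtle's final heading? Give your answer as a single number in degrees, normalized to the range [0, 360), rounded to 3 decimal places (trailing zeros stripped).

Answer: 45

Derivation:
Executing turtle program step by step:
Start: pos=(-8,-1), heading=315, pen down
FD 4.4: (-8,-1) -> (-4.889,-4.111) [heading=315, draw]
FD 5.7: (-4.889,-4.111) -> (-0.858,-8.142) [heading=315, draw]
FD 1.3: (-0.858,-8.142) -> (0.061,-9.061) [heading=315, draw]
FD 7.1: (0.061,-9.061) -> (5.081,-14.081) [heading=315, draw]
FD 9.6: (5.081,-14.081) -> (11.87,-20.87) [heading=315, draw]
FD 5.4: (11.87,-20.87) -> (15.688,-24.688) [heading=315, draw]
LT 90: heading 315 -> 45
Final: pos=(15.688,-24.688), heading=45, 6 segment(s) drawn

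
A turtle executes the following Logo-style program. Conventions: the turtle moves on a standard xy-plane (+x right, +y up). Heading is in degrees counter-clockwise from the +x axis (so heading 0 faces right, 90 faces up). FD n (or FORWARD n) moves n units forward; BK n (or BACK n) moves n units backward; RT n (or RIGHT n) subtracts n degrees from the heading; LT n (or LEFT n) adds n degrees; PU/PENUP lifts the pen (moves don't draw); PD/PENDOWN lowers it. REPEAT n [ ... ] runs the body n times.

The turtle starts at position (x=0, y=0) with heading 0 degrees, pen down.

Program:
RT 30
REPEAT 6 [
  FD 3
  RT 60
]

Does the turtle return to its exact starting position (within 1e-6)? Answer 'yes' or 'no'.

Answer: yes

Derivation:
Executing turtle program step by step:
Start: pos=(0,0), heading=0, pen down
RT 30: heading 0 -> 330
REPEAT 6 [
  -- iteration 1/6 --
  FD 3: (0,0) -> (2.598,-1.5) [heading=330, draw]
  RT 60: heading 330 -> 270
  -- iteration 2/6 --
  FD 3: (2.598,-1.5) -> (2.598,-4.5) [heading=270, draw]
  RT 60: heading 270 -> 210
  -- iteration 3/6 --
  FD 3: (2.598,-4.5) -> (0,-6) [heading=210, draw]
  RT 60: heading 210 -> 150
  -- iteration 4/6 --
  FD 3: (0,-6) -> (-2.598,-4.5) [heading=150, draw]
  RT 60: heading 150 -> 90
  -- iteration 5/6 --
  FD 3: (-2.598,-4.5) -> (-2.598,-1.5) [heading=90, draw]
  RT 60: heading 90 -> 30
  -- iteration 6/6 --
  FD 3: (-2.598,-1.5) -> (0,0) [heading=30, draw]
  RT 60: heading 30 -> 330
]
Final: pos=(0,0), heading=330, 6 segment(s) drawn

Start position: (0, 0)
Final position: (0, 0)
Distance = 0; < 1e-6 -> CLOSED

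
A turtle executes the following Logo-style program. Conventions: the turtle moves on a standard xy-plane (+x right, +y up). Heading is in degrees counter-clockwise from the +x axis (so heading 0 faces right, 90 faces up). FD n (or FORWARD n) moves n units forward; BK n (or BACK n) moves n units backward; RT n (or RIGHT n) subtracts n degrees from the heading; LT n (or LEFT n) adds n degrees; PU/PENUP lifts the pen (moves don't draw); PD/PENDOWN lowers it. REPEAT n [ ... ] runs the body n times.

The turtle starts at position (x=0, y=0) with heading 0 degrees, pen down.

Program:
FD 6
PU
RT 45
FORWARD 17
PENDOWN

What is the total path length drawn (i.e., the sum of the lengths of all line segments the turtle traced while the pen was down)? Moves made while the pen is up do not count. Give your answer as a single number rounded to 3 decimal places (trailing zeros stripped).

Executing turtle program step by step:
Start: pos=(0,0), heading=0, pen down
FD 6: (0,0) -> (6,0) [heading=0, draw]
PU: pen up
RT 45: heading 0 -> 315
FD 17: (6,0) -> (18.021,-12.021) [heading=315, move]
PD: pen down
Final: pos=(18.021,-12.021), heading=315, 1 segment(s) drawn

Segment lengths:
  seg 1: (0,0) -> (6,0), length = 6
Total = 6

Answer: 6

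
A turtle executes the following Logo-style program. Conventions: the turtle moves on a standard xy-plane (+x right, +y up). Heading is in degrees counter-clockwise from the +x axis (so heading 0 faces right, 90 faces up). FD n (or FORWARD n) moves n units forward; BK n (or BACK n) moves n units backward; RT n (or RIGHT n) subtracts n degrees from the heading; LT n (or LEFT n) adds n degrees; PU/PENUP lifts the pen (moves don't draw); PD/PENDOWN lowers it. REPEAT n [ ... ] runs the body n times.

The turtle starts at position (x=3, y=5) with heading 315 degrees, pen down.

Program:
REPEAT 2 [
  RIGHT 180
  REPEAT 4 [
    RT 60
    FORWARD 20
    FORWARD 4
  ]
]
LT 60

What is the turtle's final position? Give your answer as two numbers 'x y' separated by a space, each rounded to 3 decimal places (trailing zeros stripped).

Executing turtle program step by step:
Start: pos=(3,5), heading=315, pen down
REPEAT 2 [
  -- iteration 1/2 --
  RT 180: heading 315 -> 135
  REPEAT 4 [
    -- iteration 1/4 --
    RT 60: heading 135 -> 75
    FD 20: (3,5) -> (8.176,24.319) [heading=75, draw]
    FD 4: (8.176,24.319) -> (9.212,28.182) [heading=75, draw]
    -- iteration 2/4 --
    RT 60: heading 75 -> 15
    FD 20: (9.212,28.182) -> (28.53,33.359) [heading=15, draw]
    FD 4: (28.53,33.359) -> (32.394,34.394) [heading=15, draw]
    -- iteration 3/4 --
    RT 60: heading 15 -> 315
    FD 20: (32.394,34.394) -> (46.536,20.252) [heading=315, draw]
    FD 4: (46.536,20.252) -> (49.364,17.423) [heading=315, draw]
    -- iteration 4/4 --
    RT 60: heading 315 -> 255
    FD 20: (49.364,17.423) -> (44.188,-1.895) [heading=255, draw]
    FD 4: (44.188,-1.895) -> (43.153,-5.759) [heading=255, draw]
  ]
  -- iteration 2/2 --
  RT 180: heading 255 -> 75
  REPEAT 4 [
    -- iteration 1/4 --
    RT 60: heading 75 -> 15
    FD 20: (43.153,-5.759) -> (62.471,-0.583) [heading=15, draw]
    FD 4: (62.471,-0.583) -> (66.335,0.453) [heading=15, draw]
    -- iteration 2/4 --
    RT 60: heading 15 -> 315
    FD 20: (66.335,0.453) -> (80.477,-13.689) [heading=315, draw]
    FD 4: (80.477,-13.689) -> (83.306,-16.518) [heading=315, draw]
    -- iteration 3/4 --
    RT 60: heading 315 -> 255
    FD 20: (83.306,-16.518) -> (78.129,-35.836) [heading=255, draw]
    FD 4: (78.129,-35.836) -> (77.094,-39.7) [heading=255, draw]
    -- iteration 4/4 --
    RT 60: heading 255 -> 195
    FD 20: (77.094,-39.7) -> (57.775,-44.876) [heading=195, draw]
    FD 4: (57.775,-44.876) -> (53.912,-45.912) [heading=195, draw]
  ]
]
LT 60: heading 195 -> 255
Final: pos=(53.912,-45.912), heading=255, 16 segment(s) drawn

Answer: 53.912 -45.912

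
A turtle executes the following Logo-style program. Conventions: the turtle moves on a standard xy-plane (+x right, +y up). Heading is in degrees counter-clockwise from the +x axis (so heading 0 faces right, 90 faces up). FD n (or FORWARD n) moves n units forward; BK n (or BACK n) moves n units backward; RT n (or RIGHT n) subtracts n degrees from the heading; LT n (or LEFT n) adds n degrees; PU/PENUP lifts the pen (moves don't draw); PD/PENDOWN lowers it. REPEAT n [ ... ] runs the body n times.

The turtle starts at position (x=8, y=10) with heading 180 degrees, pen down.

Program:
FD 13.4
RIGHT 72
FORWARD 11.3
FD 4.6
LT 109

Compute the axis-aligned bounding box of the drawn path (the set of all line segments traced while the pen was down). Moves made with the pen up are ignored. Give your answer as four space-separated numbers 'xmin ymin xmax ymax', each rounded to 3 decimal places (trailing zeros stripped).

Executing turtle program step by step:
Start: pos=(8,10), heading=180, pen down
FD 13.4: (8,10) -> (-5.4,10) [heading=180, draw]
RT 72: heading 180 -> 108
FD 11.3: (-5.4,10) -> (-8.892,20.747) [heading=108, draw]
FD 4.6: (-8.892,20.747) -> (-10.313,25.122) [heading=108, draw]
LT 109: heading 108 -> 217
Final: pos=(-10.313,25.122), heading=217, 3 segment(s) drawn

Segment endpoints: x in {-10.313, -8.892, -5.4, 8}, y in {10, 10, 20.747, 25.122}
xmin=-10.313, ymin=10, xmax=8, ymax=25.122

Answer: -10.313 10 8 25.122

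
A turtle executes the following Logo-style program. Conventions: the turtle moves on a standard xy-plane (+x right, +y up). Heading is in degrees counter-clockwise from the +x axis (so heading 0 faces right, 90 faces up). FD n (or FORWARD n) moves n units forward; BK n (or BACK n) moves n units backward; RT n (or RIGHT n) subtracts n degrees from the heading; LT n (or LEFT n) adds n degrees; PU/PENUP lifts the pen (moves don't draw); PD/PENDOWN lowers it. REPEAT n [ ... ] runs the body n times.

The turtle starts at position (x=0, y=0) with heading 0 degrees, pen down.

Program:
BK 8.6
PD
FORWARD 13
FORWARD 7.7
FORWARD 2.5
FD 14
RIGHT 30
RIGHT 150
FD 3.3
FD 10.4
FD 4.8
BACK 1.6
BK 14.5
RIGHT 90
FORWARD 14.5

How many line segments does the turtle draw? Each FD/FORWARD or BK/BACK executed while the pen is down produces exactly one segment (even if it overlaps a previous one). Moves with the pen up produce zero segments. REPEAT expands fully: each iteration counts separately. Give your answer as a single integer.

Answer: 11

Derivation:
Executing turtle program step by step:
Start: pos=(0,0), heading=0, pen down
BK 8.6: (0,0) -> (-8.6,0) [heading=0, draw]
PD: pen down
FD 13: (-8.6,0) -> (4.4,0) [heading=0, draw]
FD 7.7: (4.4,0) -> (12.1,0) [heading=0, draw]
FD 2.5: (12.1,0) -> (14.6,0) [heading=0, draw]
FD 14: (14.6,0) -> (28.6,0) [heading=0, draw]
RT 30: heading 0 -> 330
RT 150: heading 330 -> 180
FD 3.3: (28.6,0) -> (25.3,0) [heading=180, draw]
FD 10.4: (25.3,0) -> (14.9,0) [heading=180, draw]
FD 4.8: (14.9,0) -> (10.1,0) [heading=180, draw]
BK 1.6: (10.1,0) -> (11.7,0) [heading=180, draw]
BK 14.5: (11.7,0) -> (26.2,0) [heading=180, draw]
RT 90: heading 180 -> 90
FD 14.5: (26.2,0) -> (26.2,14.5) [heading=90, draw]
Final: pos=(26.2,14.5), heading=90, 11 segment(s) drawn
Segments drawn: 11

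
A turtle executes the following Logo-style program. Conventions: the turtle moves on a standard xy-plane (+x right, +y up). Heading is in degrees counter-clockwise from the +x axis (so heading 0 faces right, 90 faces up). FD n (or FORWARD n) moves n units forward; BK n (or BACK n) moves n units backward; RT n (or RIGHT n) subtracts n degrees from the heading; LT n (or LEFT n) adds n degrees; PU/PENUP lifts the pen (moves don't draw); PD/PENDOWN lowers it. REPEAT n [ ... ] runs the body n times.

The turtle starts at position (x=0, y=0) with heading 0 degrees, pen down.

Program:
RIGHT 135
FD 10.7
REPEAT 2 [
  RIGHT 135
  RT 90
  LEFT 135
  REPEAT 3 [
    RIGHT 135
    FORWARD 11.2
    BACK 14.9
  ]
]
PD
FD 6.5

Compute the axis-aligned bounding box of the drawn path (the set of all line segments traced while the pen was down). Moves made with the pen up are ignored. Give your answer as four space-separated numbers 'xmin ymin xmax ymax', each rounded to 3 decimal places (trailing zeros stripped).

Answer: -19.186 -17.653 3.634 6.25

Derivation:
Executing turtle program step by step:
Start: pos=(0,0), heading=0, pen down
RT 135: heading 0 -> 225
FD 10.7: (0,0) -> (-7.566,-7.566) [heading=225, draw]
REPEAT 2 [
  -- iteration 1/2 --
  RT 135: heading 225 -> 90
  RT 90: heading 90 -> 0
  LT 135: heading 0 -> 135
  REPEAT 3 [
    -- iteration 1/3 --
    RT 135: heading 135 -> 0
    FD 11.2: (-7.566,-7.566) -> (3.634,-7.566) [heading=0, draw]
    BK 14.9: (3.634,-7.566) -> (-11.266,-7.566) [heading=0, draw]
    -- iteration 2/3 --
    RT 135: heading 0 -> 225
    FD 11.2: (-11.266,-7.566) -> (-19.186,-15.486) [heading=225, draw]
    BK 14.9: (-19.186,-15.486) -> (-8.65,-4.95) [heading=225, draw]
    -- iteration 3/3 --
    RT 135: heading 225 -> 90
    FD 11.2: (-8.65,-4.95) -> (-8.65,6.25) [heading=90, draw]
    BK 14.9: (-8.65,6.25) -> (-8.65,-8.65) [heading=90, draw]
  ]
  -- iteration 2/2 --
  RT 135: heading 90 -> 315
  RT 90: heading 315 -> 225
  LT 135: heading 225 -> 0
  REPEAT 3 [
    -- iteration 1/3 --
    RT 135: heading 0 -> 225
    FD 11.2: (-8.65,-8.65) -> (-16.569,-16.569) [heading=225, draw]
    BK 14.9: (-16.569,-16.569) -> (-6.033,-6.033) [heading=225, draw]
    -- iteration 2/3 --
    RT 135: heading 225 -> 90
    FD 11.2: (-6.033,-6.033) -> (-6.033,5.167) [heading=90, draw]
    BK 14.9: (-6.033,5.167) -> (-6.033,-9.733) [heading=90, draw]
    -- iteration 3/3 --
    RT 135: heading 90 -> 315
    FD 11.2: (-6.033,-9.733) -> (1.886,-17.653) [heading=315, draw]
    BK 14.9: (1.886,-17.653) -> (-8.65,-7.117) [heading=315, draw]
  ]
]
PD: pen down
FD 6.5: (-8.65,-7.117) -> (-4.054,-11.713) [heading=315, draw]
Final: pos=(-4.054,-11.713), heading=315, 14 segment(s) drawn

Segment endpoints: x in {-19.186, -16.569, -11.266, -8.65, -8.65, -8.65, -8.65, -7.566, -6.033, -6.033, -6.033, -4.054, 0, 1.886, 3.634}, y in {-17.653, -16.569, -15.486, -11.713, -9.733, -8.65, -7.566, -7.566, -7.566, -7.117, -6.033, -4.95, 0, 5.167, 6.25}
xmin=-19.186, ymin=-17.653, xmax=3.634, ymax=6.25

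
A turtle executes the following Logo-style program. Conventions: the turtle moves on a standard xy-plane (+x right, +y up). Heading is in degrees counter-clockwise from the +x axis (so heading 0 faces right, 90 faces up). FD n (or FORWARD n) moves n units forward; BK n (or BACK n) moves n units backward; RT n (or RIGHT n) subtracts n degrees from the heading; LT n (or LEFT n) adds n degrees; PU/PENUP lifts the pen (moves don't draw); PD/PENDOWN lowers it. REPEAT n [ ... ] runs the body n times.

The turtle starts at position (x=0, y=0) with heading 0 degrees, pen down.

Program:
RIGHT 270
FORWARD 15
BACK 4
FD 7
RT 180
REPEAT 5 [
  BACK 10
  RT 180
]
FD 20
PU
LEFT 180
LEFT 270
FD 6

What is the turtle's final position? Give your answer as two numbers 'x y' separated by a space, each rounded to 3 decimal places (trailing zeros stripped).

Executing turtle program step by step:
Start: pos=(0,0), heading=0, pen down
RT 270: heading 0 -> 90
FD 15: (0,0) -> (0,15) [heading=90, draw]
BK 4: (0,15) -> (0,11) [heading=90, draw]
FD 7: (0,11) -> (0,18) [heading=90, draw]
RT 180: heading 90 -> 270
REPEAT 5 [
  -- iteration 1/5 --
  BK 10: (0,18) -> (0,28) [heading=270, draw]
  RT 180: heading 270 -> 90
  -- iteration 2/5 --
  BK 10: (0,28) -> (0,18) [heading=90, draw]
  RT 180: heading 90 -> 270
  -- iteration 3/5 --
  BK 10: (0,18) -> (0,28) [heading=270, draw]
  RT 180: heading 270 -> 90
  -- iteration 4/5 --
  BK 10: (0,28) -> (0,18) [heading=90, draw]
  RT 180: heading 90 -> 270
  -- iteration 5/5 --
  BK 10: (0,18) -> (0,28) [heading=270, draw]
  RT 180: heading 270 -> 90
]
FD 20: (0,28) -> (0,48) [heading=90, draw]
PU: pen up
LT 180: heading 90 -> 270
LT 270: heading 270 -> 180
FD 6: (0,48) -> (-6,48) [heading=180, move]
Final: pos=(-6,48), heading=180, 9 segment(s) drawn

Answer: -6 48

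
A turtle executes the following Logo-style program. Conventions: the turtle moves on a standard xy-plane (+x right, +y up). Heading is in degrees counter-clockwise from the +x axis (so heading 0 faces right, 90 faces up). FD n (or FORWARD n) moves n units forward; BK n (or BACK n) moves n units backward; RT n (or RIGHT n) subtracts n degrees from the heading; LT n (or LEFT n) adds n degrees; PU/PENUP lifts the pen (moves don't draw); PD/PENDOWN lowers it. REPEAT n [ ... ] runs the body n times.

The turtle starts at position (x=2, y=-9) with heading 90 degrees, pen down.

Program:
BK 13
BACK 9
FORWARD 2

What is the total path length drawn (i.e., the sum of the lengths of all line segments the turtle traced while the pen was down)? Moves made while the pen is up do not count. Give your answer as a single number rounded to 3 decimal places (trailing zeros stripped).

Executing turtle program step by step:
Start: pos=(2,-9), heading=90, pen down
BK 13: (2,-9) -> (2,-22) [heading=90, draw]
BK 9: (2,-22) -> (2,-31) [heading=90, draw]
FD 2: (2,-31) -> (2,-29) [heading=90, draw]
Final: pos=(2,-29), heading=90, 3 segment(s) drawn

Segment lengths:
  seg 1: (2,-9) -> (2,-22), length = 13
  seg 2: (2,-22) -> (2,-31), length = 9
  seg 3: (2,-31) -> (2,-29), length = 2
Total = 24

Answer: 24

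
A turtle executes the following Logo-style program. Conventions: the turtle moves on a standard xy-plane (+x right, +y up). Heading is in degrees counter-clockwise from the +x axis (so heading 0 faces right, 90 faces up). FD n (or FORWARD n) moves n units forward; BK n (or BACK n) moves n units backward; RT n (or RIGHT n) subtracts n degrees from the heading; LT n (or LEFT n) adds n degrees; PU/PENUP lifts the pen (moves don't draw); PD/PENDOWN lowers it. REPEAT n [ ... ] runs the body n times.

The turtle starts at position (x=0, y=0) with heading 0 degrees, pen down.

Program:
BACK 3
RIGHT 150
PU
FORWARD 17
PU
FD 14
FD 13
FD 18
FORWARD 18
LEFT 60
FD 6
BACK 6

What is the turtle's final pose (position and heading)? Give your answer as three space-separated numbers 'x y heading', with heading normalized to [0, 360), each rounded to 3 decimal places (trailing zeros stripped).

Executing turtle program step by step:
Start: pos=(0,0), heading=0, pen down
BK 3: (0,0) -> (-3,0) [heading=0, draw]
RT 150: heading 0 -> 210
PU: pen up
FD 17: (-3,0) -> (-17.722,-8.5) [heading=210, move]
PU: pen up
FD 14: (-17.722,-8.5) -> (-29.847,-15.5) [heading=210, move]
FD 13: (-29.847,-15.5) -> (-41.105,-22) [heading=210, move]
FD 18: (-41.105,-22) -> (-56.694,-31) [heading=210, move]
FD 18: (-56.694,-31) -> (-72.282,-40) [heading=210, move]
LT 60: heading 210 -> 270
FD 6: (-72.282,-40) -> (-72.282,-46) [heading=270, move]
BK 6: (-72.282,-46) -> (-72.282,-40) [heading=270, move]
Final: pos=(-72.282,-40), heading=270, 1 segment(s) drawn

Answer: -72.282 -40 270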